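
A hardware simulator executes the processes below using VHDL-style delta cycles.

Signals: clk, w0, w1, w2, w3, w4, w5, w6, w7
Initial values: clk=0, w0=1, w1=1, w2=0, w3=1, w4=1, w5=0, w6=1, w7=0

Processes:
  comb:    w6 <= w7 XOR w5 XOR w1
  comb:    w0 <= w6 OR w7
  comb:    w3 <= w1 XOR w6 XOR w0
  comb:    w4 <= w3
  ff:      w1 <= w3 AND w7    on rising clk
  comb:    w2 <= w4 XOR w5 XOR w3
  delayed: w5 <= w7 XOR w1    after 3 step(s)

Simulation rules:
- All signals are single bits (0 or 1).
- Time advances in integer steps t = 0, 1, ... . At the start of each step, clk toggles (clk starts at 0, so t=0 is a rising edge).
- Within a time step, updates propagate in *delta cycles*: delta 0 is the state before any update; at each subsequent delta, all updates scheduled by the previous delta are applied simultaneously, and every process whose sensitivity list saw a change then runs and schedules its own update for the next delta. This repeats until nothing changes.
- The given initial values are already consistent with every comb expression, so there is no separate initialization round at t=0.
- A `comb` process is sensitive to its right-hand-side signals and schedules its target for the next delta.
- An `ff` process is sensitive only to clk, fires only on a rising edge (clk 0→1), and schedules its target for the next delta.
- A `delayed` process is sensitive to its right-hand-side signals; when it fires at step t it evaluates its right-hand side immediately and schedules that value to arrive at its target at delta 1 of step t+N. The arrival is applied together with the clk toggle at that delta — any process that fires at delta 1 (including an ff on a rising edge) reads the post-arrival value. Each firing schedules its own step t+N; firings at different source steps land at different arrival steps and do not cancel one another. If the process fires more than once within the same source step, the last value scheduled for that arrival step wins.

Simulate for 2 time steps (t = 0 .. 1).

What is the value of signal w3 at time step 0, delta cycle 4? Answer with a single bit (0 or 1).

1

t0.Δ0 w0=1 w4=1 clk=0 w3=1 w1=1 w5=0 w7=0 w2=0 w6=1
t0.Δ1 w0=1 w4=1 clk=1 w3=1 w1=1 w5=0 w7=0 w2=0 w6=1
t0.Δ2 w0=1 w4=1 clk=1 w3=1 w1=0 w5=0 w7=0 w2=0 w6=1
t0.Δ3 w0=1 w4=1 clk=1 w3=0 w1=0 w5=0 w7=0 w2=0 w6=0
t0.Δ4 w0=0 w4=0 clk=1 w3=1 w1=0 w5=0 w7=0 w2=1 w6=0
t0.Δ5 w0=0 w4=1 clk=1 w3=0 w1=0 w5=0 w7=0 w2=1 w6=0
t0.Δ6 w0=0 w4=0 clk=1 w3=0 w1=0 w5=0 w7=0 w2=1 w6=0
t0.Δ7 w0=0 w4=0 clk=1 w3=0 w1=0 w5=0 w7=0 w2=0 w6=0
t1.Δ0 w0=0 w4=0 clk=1 w3=0 w1=0 w5=0 w7=0 w2=0 w6=0
t1.Δ1 w0=0 w4=0 clk=0 w3=0 w1=0 w5=0 w7=0 w2=0 w6=0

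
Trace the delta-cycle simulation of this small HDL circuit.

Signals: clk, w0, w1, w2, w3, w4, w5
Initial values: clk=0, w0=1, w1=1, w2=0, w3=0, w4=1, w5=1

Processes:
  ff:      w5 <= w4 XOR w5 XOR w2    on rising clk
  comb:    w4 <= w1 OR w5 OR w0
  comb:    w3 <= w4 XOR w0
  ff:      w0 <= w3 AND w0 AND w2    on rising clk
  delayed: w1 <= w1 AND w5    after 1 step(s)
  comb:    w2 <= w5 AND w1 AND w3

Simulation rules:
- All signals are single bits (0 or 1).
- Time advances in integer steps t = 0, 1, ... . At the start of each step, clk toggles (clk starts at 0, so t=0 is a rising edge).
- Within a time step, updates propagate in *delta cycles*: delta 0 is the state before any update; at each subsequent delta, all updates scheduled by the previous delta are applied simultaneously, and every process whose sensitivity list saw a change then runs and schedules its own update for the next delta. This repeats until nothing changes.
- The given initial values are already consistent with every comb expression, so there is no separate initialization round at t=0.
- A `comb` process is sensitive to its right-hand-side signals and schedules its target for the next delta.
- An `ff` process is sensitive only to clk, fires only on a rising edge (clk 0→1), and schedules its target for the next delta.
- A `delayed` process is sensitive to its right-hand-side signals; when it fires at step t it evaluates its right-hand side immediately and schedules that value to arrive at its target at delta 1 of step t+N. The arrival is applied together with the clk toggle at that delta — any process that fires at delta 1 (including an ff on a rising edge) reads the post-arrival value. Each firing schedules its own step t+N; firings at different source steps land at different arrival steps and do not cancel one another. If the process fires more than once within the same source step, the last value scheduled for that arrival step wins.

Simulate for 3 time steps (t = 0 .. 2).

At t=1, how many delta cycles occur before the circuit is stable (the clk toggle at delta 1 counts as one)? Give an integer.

[bits: clk,w4,w5,w0,w3,w1,w2]
t=0: Δ0=0111010 Δ1=1111010 Δ2=1100010 Δ3=1100110 | 3Δ
t=1: Δ0=1100110 Δ1=0100100 Δ2=0000100 Δ3=0000000 | 3Δ
t=2: Δ0=0000000 Δ1=1000000 | 1Δ

3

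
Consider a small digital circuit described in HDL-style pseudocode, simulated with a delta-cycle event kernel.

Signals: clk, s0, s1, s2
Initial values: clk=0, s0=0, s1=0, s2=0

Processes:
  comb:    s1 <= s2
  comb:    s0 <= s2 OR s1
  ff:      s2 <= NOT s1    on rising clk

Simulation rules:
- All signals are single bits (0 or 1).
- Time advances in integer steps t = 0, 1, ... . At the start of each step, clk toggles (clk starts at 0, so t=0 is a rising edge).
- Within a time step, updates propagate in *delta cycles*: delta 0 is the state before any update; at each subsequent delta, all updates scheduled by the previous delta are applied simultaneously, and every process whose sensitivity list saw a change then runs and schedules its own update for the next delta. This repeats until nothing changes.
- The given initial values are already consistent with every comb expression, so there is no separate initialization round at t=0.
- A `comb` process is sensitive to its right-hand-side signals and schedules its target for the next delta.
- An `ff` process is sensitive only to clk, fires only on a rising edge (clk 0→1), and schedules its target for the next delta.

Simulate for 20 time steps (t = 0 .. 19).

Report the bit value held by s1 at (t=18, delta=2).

1

[bits: s1,s0,s2,clk]
t=0: Δ0=0000 Δ1=0001 Δ2=0011 Δ3=1111 | 3Δ
t=1: Δ0=1111 Δ1=1110 | 1Δ
t=2: Δ0=1110 Δ1=1111 Δ2=1101 Δ3=0101 Δ4=0001 | 4Δ
t=3: Δ0=0001 Δ1=0000 | 1Δ
t=4: Δ0=0000 Δ1=0001 Δ2=0011 Δ3=1111 | 3Δ
t=5: Δ0=1111 Δ1=1110 | 1Δ
t=6: Δ0=1110 Δ1=1111 Δ2=1101 Δ3=0101 Δ4=0001 | 4Δ
t=7: Δ0=0001 Δ1=0000 | 1Δ
t=8: Δ0=0000 Δ1=0001 Δ2=0011 Δ3=1111 | 3Δ
t=9: Δ0=1111 Δ1=1110 | 1Δ
t=10: Δ0=1110 Δ1=1111 Δ2=1101 Δ3=0101 Δ4=0001 | 4Δ
t=11: Δ0=0001 Δ1=0000 | 1Δ
t=12: Δ0=0000 Δ1=0001 Δ2=0011 Δ3=1111 | 3Δ
t=13: Δ0=1111 Δ1=1110 | 1Δ
t=14: Δ0=1110 Δ1=1111 Δ2=1101 Δ3=0101 Δ4=0001 | 4Δ
t=15: Δ0=0001 Δ1=0000 | 1Δ
t=16: Δ0=0000 Δ1=0001 Δ2=0011 Δ3=1111 | 3Δ
t=17: Δ0=1111 Δ1=1110 | 1Δ
t=18: Δ0=1110 Δ1=1111 Δ2=1101 Δ3=0101 Δ4=0001 | 4Δ
t=19: Δ0=0001 Δ1=0000 | 1Δ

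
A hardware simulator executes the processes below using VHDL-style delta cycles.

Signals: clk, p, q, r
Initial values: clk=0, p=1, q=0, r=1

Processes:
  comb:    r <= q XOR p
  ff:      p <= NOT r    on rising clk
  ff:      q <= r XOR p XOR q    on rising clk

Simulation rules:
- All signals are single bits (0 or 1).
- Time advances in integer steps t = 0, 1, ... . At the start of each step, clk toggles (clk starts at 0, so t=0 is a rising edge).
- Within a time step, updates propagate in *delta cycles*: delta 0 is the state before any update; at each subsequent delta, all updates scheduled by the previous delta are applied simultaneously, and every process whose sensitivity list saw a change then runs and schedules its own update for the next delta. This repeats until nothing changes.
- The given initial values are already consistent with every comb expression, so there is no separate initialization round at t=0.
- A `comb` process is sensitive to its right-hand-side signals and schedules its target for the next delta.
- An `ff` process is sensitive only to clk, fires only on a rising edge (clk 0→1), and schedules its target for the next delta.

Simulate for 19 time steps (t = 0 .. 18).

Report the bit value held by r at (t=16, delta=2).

t=0 Δ0: p=1 r=1 clk=0 q=0
  Δ1: clk:0→1
  Δ2: p:1→0
  Δ3: r:1→0
  (3Δ to stable)
t=1 Δ0: p=0 r=0 clk=1 q=0
  Δ1: clk:1→0
  (1Δ to stable)
t=2 Δ0: p=0 r=0 clk=0 q=0
  Δ1: clk:0→1
  Δ2: p:0→1
  Δ3: r:0→1
  (3Δ to stable)
t=3 Δ0: p=1 r=1 clk=1 q=0
  Δ1: clk:1→0
  (1Δ to stable)
t=4 Δ0: p=1 r=1 clk=0 q=0
  Δ1: clk:0→1
  Δ2: p:1→0
  Δ3: r:1→0
  (3Δ to stable)
t=5 Δ0: p=0 r=0 clk=1 q=0
  Δ1: clk:1→0
  (1Δ to stable)
t=6 Δ0: p=0 r=0 clk=0 q=0
  Δ1: clk:0→1
  Δ2: p:0→1
  Δ3: r:0→1
  (3Δ to stable)
t=7 Δ0: p=1 r=1 clk=1 q=0
  Δ1: clk:1→0
  (1Δ to stable)
t=8 Δ0: p=1 r=1 clk=0 q=0
  Δ1: clk:0→1
  Δ2: p:1→0
  Δ3: r:1→0
  (3Δ to stable)
t=9 Δ0: p=0 r=0 clk=1 q=0
  Δ1: clk:1→0
  (1Δ to stable)
t=10 Δ0: p=0 r=0 clk=0 q=0
  Δ1: clk:0→1
  Δ2: p:0→1
  Δ3: r:0→1
  (3Δ to stable)
t=11 Δ0: p=1 r=1 clk=1 q=0
  Δ1: clk:1→0
  (1Δ to stable)
t=12 Δ0: p=1 r=1 clk=0 q=0
  Δ1: clk:0→1
  Δ2: p:1→0
  Δ3: r:1→0
  (3Δ to stable)
t=13 Δ0: p=0 r=0 clk=1 q=0
  Δ1: clk:1→0
  (1Δ to stable)
t=14 Δ0: p=0 r=0 clk=0 q=0
  Δ1: clk:0→1
  Δ2: p:0→1
  Δ3: r:0→1
  (3Δ to stable)
t=15 Δ0: p=1 r=1 clk=1 q=0
  Δ1: clk:1→0
  (1Δ to stable)
t=16 Δ0: p=1 r=1 clk=0 q=0
  Δ1: clk:0→1
  Δ2: p:1→0
  Δ3: r:1→0
  (3Δ to stable)
t=17 Δ0: p=0 r=0 clk=1 q=0
  Δ1: clk:1→0
  (1Δ to stable)
t=18 Δ0: p=0 r=0 clk=0 q=0
  Δ1: clk:0→1
  Δ2: p:0→1
  Δ3: r:0→1
  (3Δ to stable)

1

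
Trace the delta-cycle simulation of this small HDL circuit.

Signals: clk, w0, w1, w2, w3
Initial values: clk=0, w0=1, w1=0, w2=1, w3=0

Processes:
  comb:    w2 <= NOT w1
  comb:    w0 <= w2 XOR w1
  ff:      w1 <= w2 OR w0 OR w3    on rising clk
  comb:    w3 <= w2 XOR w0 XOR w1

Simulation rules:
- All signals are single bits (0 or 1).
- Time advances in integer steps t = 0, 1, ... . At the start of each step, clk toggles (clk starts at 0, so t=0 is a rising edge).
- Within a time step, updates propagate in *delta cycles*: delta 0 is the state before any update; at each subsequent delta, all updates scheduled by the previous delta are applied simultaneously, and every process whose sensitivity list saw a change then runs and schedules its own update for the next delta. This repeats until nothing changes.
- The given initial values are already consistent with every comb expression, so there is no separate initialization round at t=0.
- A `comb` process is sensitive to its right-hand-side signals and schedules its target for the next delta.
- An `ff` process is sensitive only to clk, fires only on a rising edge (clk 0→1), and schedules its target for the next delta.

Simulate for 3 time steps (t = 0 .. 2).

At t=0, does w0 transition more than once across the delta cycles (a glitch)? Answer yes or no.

t=0 Δ0: w0=1 w3=0 clk=0 w2=1 w1=0
  Δ1: clk:0→1
  Δ2: w1:0→1
  Δ3: w0:1→0, w3:0→1, w2:1→0
  Δ4: w0:0→1
  Δ5: w3:1→0
  (5Δ to stable)
t=1 Δ0: w0=1 w3=0 clk=1 w2=0 w1=1
  Δ1: clk:1→0
  (1Δ to stable)
t=2 Δ0: w0=1 w3=0 clk=0 w2=0 w1=1
  Δ1: clk:0→1
  (1Δ to stable)

yes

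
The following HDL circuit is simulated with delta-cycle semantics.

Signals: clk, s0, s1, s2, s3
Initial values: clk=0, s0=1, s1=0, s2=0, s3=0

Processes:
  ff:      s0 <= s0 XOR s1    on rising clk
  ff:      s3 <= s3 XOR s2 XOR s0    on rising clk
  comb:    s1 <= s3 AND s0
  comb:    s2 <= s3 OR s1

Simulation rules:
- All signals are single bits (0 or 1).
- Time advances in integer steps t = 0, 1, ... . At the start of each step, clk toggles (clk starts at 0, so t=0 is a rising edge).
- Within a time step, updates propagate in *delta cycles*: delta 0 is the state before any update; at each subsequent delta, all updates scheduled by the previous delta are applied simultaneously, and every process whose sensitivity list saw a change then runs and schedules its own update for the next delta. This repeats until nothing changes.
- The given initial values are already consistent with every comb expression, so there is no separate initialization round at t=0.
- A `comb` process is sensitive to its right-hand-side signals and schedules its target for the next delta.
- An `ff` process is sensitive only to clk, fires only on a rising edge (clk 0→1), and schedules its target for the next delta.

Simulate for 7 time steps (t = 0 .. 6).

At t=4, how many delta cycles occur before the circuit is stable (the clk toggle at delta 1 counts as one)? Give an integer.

3

t0.Δ0 clk=0 s3=0 s2=0 s0=1 s1=0
t0.Δ1 clk=1 s3=0 s2=0 s0=1 s1=0
t0.Δ2 clk=1 s3=1 s2=0 s0=1 s1=0
t0.Δ3 clk=1 s3=1 s2=1 s0=1 s1=1
t1.Δ0 clk=1 s3=1 s2=1 s0=1 s1=1
t1.Δ1 clk=0 s3=1 s2=1 s0=1 s1=1
t2.Δ0 clk=0 s3=1 s2=1 s0=1 s1=1
t2.Δ1 clk=1 s3=1 s2=1 s0=1 s1=1
t2.Δ2 clk=1 s3=1 s2=1 s0=0 s1=1
t2.Δ3 clk=1 s3=1 s2=1 s0=0 s1=0
t3.Δ0 clk=1 s3=1 s2=1 s0=0 s1=0
t3.Δ1 clk=0 s3=1 s2=1 s0=0 s1=0
t4.Δ0 clk=0 s3=1 s2=1 s0=0 s1=0
t4.Δ1 clk=1 s3=1 s2=1 s0=0 s1=0
t4.Δ2 clk=1 s3=0 s2=1 s0=0 s1=0
t4.Δ3 clk=1 s3=0 s2=0 s0=0 s1=0
t5.Δ0 clk=1 s3=0 s2=0 s0=0 s1=0
t5.Δ1 clk=0 s3=0 s2=0 s0=0 s1=0
t6.Δ0 clk=0 s3=0 s2=0 s0=0 s1=0
t6.Δ1 clk=1 s3=0 s2=0 s0=0 s1=0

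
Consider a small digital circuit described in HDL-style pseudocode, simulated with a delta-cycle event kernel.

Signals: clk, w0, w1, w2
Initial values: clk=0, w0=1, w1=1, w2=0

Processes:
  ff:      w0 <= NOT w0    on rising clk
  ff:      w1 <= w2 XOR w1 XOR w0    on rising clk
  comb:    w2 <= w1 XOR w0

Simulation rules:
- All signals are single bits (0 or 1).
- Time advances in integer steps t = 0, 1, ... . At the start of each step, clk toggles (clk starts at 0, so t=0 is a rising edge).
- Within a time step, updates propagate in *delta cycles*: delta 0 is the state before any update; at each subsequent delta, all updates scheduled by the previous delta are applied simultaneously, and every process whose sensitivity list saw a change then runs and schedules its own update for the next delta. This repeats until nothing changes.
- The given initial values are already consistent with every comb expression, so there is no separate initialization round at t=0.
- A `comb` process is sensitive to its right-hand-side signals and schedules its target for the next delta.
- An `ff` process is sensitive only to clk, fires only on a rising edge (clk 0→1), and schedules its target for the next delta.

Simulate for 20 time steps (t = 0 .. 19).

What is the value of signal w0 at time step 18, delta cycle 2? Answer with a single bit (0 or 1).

1

t0.Δ0 w1=1 clk=0 w2=0 w0=1
t0.Δ1 w1=1 clk=1 w2=0 w0=1
t0.Δ2 w1=0 clk=1 w2=0 w0=0
t1.Δ0 w1=0 clk=1 w2=0 w0=0
t1.Δ1 w1=0 clk=0 w2=0 w0=0
t2.Δ0 w1=0 clk=0 w2=0 w0=0
t2.Δ1 w1=0 clk=1 w2=0 w0=0
t2.Δ2 w1=0 clk=1 w2=0 w0=1
t2.Δ3 w1=0 clk=1 w2=1 w0=1
t3.Δ0 w1=0 clk=1 w2=1 w0=1
t3.Δ1 w1=0 clk=0 w2=1 w0=1
t4.Δ0 w1=0 clk=0 w2=1 w0=1
t4.Δ1 w1=0 clk=1 w2=1 w0=1
t4.Δ2 w1=0 clk=1 w2=1 w0=0
t4.Δ3 w1=0 clk=1 w2=0 w0=0
t5.Δ0 w1=0 clk=1 w2=0 w0=0
t5.Δ1 w1=0 clk=0 w2=0 w0=0
t6.Δ0 w1=0 clk=0 w2=0 w0=0
t6.Δ1 w1=0 clk=1 w2=0 w0=0
t6.Δ2 w1=0 clk=1 w2=0 w0=1
t6.Δ3 w1=0 clk=1 w2=1 w0=1
t7.Δ0 w1=0 clk=1 w2=1 w0=1
t7.Δ1 w1=0 clk=0 w2=1 w0=1
t8.Δ0 w1=0 clk=0 w2=1 w0=1
t8.Δ1 w1=0 clk=1 w2=1 w0=1
t8.Δ2 w1=0 clk=1 w2=1 w0=0
t8.Δ3 w1=0 clk=1 w2=0 w0=0
t9.Δ0 w1=0 clk=1 w2=0 w0=0
t9.Δ1 w1=0 clk=0 w2=0 w0=0
t10.Δ0 w1=0 clk=0 w2=0 w0=0
t10.Δ1 w1=0 clk=1 w2=0 w0=0
t10.Δ2 w1=0 clk=1 w2=0 w0=1
t10.Δ3 w1=0 clk=1 w2=1 w0=1
t11.Δ0 w1=0 clk=1 w2=1 w0=1
t11.Δ1 w1=0 clk=0 w2=1 w0=1
t12.Δ0 w1=0 clk=0 w2=1 w0=1
t12.Δ1 w1=0 clk=1 w2=1 w0=1
t12.Δ2 w1=0 clk=1 w2=1 w0=0
t12.Δ3 w1=0 clk=1 w2=0 w0=0
t13.Δ0 w1=0 clk=1 w2=0 w0=0
t13.Δ1 w1=0 clk=0 w2=0 w0=0
t14.Δ0 w1=0 clk=0 w2=0 w0=0
t14.Δ1 w1=0 clk=1 w2=0 w0=0
t14.Δ2 w1=0 clk=1 w2=0 w0=1
t14.Δ3 w1=0 clk=1 w2=1 w0=1
t15.Δ0 w1=0 clk=1 w2=1 w0=1
t15.Δ1 w1=0 clk=0 w2=1 w0=1
t16.Δ0 w1=0 clk=0 w2=1 w0=1
t16.Δ1 w1=0 clk=1 w2=1 w0=1
t16.Δ2 w1=0 clk=1 w2=1 w0=0
t16.Δ3 w1=0 clk=1 w2=0 w0=0
t17.Δ0 w1=0 clk=1 w2=0 w0=0
t17.Δ1 w1=0 clk=0 w2=0 w0=0
t18.Δ0 w1=0 clk=0 w2=0 w0=0
t18.Δ1 w1=0 clk=1 w2=0 w0=0
t18.Δ2 w1=0 clk=1 w2=0 w0=1
t18.Δ3 w1=0 clk=1 w2=1 w0=1
t19.Δ0 w1=0 clk=1 w2=1 w0=1
t19.Δ1 w1=0 clk=0 w2=1 w0=1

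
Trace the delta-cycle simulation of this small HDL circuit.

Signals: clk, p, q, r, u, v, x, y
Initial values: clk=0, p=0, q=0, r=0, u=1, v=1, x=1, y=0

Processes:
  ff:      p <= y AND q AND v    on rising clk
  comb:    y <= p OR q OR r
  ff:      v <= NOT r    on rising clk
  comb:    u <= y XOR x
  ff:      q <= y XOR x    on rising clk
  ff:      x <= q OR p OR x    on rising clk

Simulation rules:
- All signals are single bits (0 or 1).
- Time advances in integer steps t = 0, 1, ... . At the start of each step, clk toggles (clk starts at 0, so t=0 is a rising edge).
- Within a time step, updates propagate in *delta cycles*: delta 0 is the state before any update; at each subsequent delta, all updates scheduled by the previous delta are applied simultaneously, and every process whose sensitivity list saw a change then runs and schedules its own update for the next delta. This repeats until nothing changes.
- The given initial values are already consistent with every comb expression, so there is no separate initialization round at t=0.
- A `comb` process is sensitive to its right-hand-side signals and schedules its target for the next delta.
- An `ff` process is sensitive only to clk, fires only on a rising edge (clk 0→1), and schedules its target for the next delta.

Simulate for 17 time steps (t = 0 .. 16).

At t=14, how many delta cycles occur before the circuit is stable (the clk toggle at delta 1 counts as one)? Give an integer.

2

t0.Δ0 y=0 u=1 clk=0 p=0 x=1 q=0 r=0 v=1
t0.Δ1 y=0 u=1 clk=1 p=0 x=1 q=0 r=0 v=1
t0.Δ2 y=0 u=1 clk=1 p=0 x=1 q=1 r=0 v=1
t0.Δ3 y=1 u=1 clk=1 p=0 x=1 q=1 r=0 v=1
t0.Δ4 y=1 u=0 clk=1 p=0 x=1 q=1 r=0 v=1
t1.Δ0 y=1 u=0 clk=1 p=0 x=1 q=1 r=0 v=1
t1.Δ1 y=1 u=0 clk=0 p=0 x=1 q=1 r=0 v=1
t2.Δ0 y=1 u=0 clk=0 p=0 x=1 q=1 r=0 v=1
t2.Δ1 y=1 u=0 clk=1 p=0 x=1 q=1 r=0 v=1
t2.Δ2 y=1 u=0 clk=1 p=1 x=1 q=0 r=0 v=1
t3.Δ0 y=1 u=0 clk=1 p=1 x=1 q=0 r=0 v=1
t3.Δ1 y=1 u=0 clk=0 p=1 x=1 q=0 r=0 v=1
t4.Δ0 y=1 u=0 clk=0 p=1 x=1 q=0 r=0 v=1
t4.Δ1 y=1 u=0 clk=1 p=1 x=1 q=0 r=0 v=1
t4.Δ2 y=1 u=0 clk=1 p=0 x=1 q=0 r=0 v=1
t4.Δ3 y=0 u=0 clk=1 p=0 x=1 q=0 r=0 v=1
t4.Δ4 y=0 u=1 clk=1 p=0 x=1 q=0 r=0 v=1
t5.Δ0 y=0 u=1 clk=1 p=0 x=1 q=0 r=0 v=1
t5.Δ1 y=0 u=1 clk=0 p=0 x=1 q=0 r=0 v=1
t6.Δ0 y=0 u=1 clk=0 p=0 x=1 q=0 r=0 v=1
t6.Δ1 y=0 u=1 clk=1 p=0 x=1 q=0 r=0 v=1
t6.Δ2 y=0 u=1 clk=1 p=0 x=1 q=1 r=0 v=1
t6.Δ3 y=1 u=1 clk=1 p=0 x=1 q=1 r=0 v=1
t6.Δ4 y=1 u=0 clk=1 p=0 x=1 q=1 r=0 v=1
t7.Δ0 y=1 u=0 clk=1 p=0 x=1 q=1 r=0 v=1
t7.Δ1 y=1 u=0 clk=0 p=0 x=1 q=1 r=0 v=1
t8.Δ0 y=1 u=0 clk=0 p=0 x=1 q=1 r=0 v=1
t8.Δ1 y=1 u=0 clk=1 p=0 x=1 q=1 r=0 v=1
t8.Δ2 y=1 u=0 clk=1 p=1 x=1 q=0 r=0 v=1
t9.Δ0 y=1 u=0 clk=1 p=1 x=1 q=0 r=0 v=1
t9.Δ1 y=1 u=0 clk=0 p=1 x=1 q=0 r=0 v=1
t10.Δ0 y=1 u=0 clk=0 p=1 x=1 q=0 r=0 v=1
t10.Δ1 y=1 u=0 clk=1 p=1 x=1 q=0 r=0 v=1
t10.Δ2 y=1 u=0 clk=1 p=0 x=1 q=0 r=0 v=1
t10.Δ3 y=0 u=0 clk=1 p=0 x=1 q=0 r=0 v=1
t10.Δ4 y=0 u=1 clk=1 p=0 x=1 q=0 r=0 v=1
t11.Δ0 y=0 u=1 clk=1 p=0 x=1 q=0 r=0 v=1
t11.Δ1 y=0 u=1 clk=0 p=0 x=1 q=0 r=0 v=1
t12.Δ0 y=0 u=1 clk=0 p=0 x=1 q=0 r=0 v=1
t12.Δ1 y=0 u=1 clk=1 p=0 x=1 q=0 r=0 v=1
t12.Δ2 y=0 u=1 clk=1 p=0 x=1 q=1 r=0 v=1
t12.Δ3 y=1 u=1 clk=1 p=0 x=1 q=1 r=0 v=1
t12.Δ4 y=1 u=0 clk=1 p=0 x=1 q=1 r=0 v=1
t13.Δ0 y=1 u=0 clk=1 p=0 x=1 q=1 r=0 v=1
t13.Δ1 y=1 u=0 clk=0 p=0 x=1 q=1 r=0 v=1
t14.Δ0 y=1 u=0 clk=0 p=0 x=1 q=1 r=0 v=1
t14.Δ1 y=1 u=0 clk=1 p=0 x=1 q=1 r=0 v=1
t14.Δ2 y=1 u=0 clk=1 p=1 x=1 q=0 r=0 v=1
t15.Δ0 y=1 u=0 clk=1 p=1 x=1 q=0 r=0 v=1
t15.Δ1 y=1 u=0 clk=0 p=1 x=1 q=0 r=0 v=1
t16.Δ0 y=1 u=0 clk=0 p=1 x=1 q=0 r=0 v=1
t16.Δ1 y=1 u=0 clk=1 p=1 x=1 q=0 r=0 v=1
t16.Δ2 y=1 u=0 clk=1 p=0 x=1 q=0 r=0 v=1
t16.Δ3 y=0 u=0 clk=1 p=0 x=1 q=0 r=0 v=1
t16.Δ4 y=0 u=1 clk=1 p=0 x=1 q=0 r=0 v=1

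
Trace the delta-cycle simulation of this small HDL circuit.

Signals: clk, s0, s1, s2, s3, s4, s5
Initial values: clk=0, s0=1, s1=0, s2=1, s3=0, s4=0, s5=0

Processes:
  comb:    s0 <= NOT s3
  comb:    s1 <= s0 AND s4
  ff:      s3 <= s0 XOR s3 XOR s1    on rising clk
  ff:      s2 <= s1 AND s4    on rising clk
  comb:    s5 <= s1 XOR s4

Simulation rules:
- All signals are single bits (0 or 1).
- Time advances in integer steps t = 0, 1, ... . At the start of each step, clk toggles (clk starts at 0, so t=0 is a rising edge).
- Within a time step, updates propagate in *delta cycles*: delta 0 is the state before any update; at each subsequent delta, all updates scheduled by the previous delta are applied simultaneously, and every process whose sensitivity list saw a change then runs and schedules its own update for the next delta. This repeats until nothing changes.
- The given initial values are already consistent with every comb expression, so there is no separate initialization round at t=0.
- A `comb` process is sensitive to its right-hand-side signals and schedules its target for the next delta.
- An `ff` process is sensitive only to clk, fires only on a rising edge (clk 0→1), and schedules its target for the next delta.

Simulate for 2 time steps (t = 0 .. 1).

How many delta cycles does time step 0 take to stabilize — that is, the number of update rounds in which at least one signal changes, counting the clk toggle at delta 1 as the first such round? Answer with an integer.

3

t=0 Δ0: s4=0 clk=0 s2=1 s3=0 s0=1 s1=0 s5=0
  Δ1: clk:0→1
  Δ2: s2:1→0, s3:0→1
  Δ3: s0:1→0
  (3Δ to stable)
t=1 Δ0: s4=0 clk=1 s2=0 s3=1 s0=0 s1=0 s5=0
  Δ1: clk:1→0
  (1Δ to stable)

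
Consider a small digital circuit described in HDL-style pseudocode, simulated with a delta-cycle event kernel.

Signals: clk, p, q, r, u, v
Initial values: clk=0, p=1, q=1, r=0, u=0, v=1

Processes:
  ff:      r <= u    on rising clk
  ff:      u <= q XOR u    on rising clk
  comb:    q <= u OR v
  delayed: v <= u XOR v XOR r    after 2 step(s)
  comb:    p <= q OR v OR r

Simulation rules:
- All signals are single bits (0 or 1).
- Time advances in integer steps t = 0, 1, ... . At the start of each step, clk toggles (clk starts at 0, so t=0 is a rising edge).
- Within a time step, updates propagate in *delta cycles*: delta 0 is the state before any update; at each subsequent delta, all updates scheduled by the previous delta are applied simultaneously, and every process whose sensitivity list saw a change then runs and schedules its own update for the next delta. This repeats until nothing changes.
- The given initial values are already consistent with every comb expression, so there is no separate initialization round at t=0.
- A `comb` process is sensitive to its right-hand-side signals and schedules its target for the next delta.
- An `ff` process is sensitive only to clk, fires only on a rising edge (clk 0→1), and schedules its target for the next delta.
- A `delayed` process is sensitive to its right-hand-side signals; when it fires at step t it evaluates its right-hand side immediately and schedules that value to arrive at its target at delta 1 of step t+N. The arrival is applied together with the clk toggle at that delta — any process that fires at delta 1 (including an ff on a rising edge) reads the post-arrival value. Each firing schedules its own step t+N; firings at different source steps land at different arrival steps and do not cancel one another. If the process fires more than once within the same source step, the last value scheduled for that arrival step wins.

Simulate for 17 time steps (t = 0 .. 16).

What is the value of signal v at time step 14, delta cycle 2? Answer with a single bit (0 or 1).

t=0 Δ0: u=0 r=0 clk=0 v=1 q=1 p=1
  Δ1: clk:0→1
  Δ2: u:0→1
  (2Δ to stable)
t=1 Δ0: u=1 r=0 clk=1 v=1 q=1 p=1
  Δ1: clk:1→0
  (1Δ to stable)
t=2 Δ0: u=1 r=0 clk=0 v=1 q=1 p=1
  Δ1: clk:0→1, v:1→0
  Δ2: u:1→0, r:0→1
  Δ3: q:1→0
  (3Δ to stable)
t=3 Δ0: u=0 r=1 clk=1 v=0 q=0 p=1
  Δ1: clk:1→0
  (1Δ to stable)
t=4 Δ0: u=0 r=1 clk=0 v=0 q=0 p=1
  Δ1: clk:0→1, v:0→1
  Δ2: r:1→0, q:0→1
  (2Δ to stable)
t=5 Δ0: u=0 r=0 clk=1 v=1 q=1 p=1
  Δ1: clk:1→0
  (1Δ to stable)
t=6 Δ0: u=0 r=0 clk=0 v=1 q=1 p=1
  Δ1: clk:0→1
  Δ2: u:0→1
  (2Δ to stable)
t=7 Δ0: u=1 r=0 clk=1 v=1 q=1 p=1
  Δ1: clk:1→0
  (1Δ to stable)
t=8 Δ0: u=1 r=0 clk=0 v=1 q=1 p=1
  Δ1: clk:0→1, v:1→0
  Δ2: u:1→0, r:0→1
  Δ3: q:1→0
  (3Δ to stable)
t=9 Δ0: u=0 r=1 clk=1 v=0 q=0 p=1
  Δ1: clk:1→0
  (1Δ to stable)
t=10 Δ0: u=0 r=1 clk=0 v=0 q=0 p=1
  Δ1: clk:0→1, v:0→1
  Δ2: r:1→0, q:0→1
  (2Δ to stable)
t=11 Δ0: u=0 r=0 clk=1 v=1 q=1 p=1
  Δ1: clk:1→0
  (1Δ to stable)
t=12 Δ0: u=0 r=0 clk=0 v=1 q=1 p=1
  Δ1: clk:0→1
  Δ2: u:0→1
  (2Δ to stable)
t=13 Δ0: u=1 r=0 clk=1 v=1 q=1 p=1
  Δ1: clk:1→0
  (1Δ to stable)
t=14 Δ0: u=1 r=0 clk=0 v=1 q=1 p=1
  Δ1: clk:0→1, v:1→0
  Δ2: u:1→0, r:0→1
  Δ3: q:1→0
  (3Δ to stable)
t=15 Δ0: u=0 r=1 clk=1 v=0 q=0 p=1
  Δ1: clk:1→0
  (1Δ to stable)
t=16 Δ0: u=0 r=1 clk=0 v=0 q=0 p=1
  Δ1: clk:0→1, v:0→1
  Δ2: r:1→0, q:0→1
  (2Δ to stable)

0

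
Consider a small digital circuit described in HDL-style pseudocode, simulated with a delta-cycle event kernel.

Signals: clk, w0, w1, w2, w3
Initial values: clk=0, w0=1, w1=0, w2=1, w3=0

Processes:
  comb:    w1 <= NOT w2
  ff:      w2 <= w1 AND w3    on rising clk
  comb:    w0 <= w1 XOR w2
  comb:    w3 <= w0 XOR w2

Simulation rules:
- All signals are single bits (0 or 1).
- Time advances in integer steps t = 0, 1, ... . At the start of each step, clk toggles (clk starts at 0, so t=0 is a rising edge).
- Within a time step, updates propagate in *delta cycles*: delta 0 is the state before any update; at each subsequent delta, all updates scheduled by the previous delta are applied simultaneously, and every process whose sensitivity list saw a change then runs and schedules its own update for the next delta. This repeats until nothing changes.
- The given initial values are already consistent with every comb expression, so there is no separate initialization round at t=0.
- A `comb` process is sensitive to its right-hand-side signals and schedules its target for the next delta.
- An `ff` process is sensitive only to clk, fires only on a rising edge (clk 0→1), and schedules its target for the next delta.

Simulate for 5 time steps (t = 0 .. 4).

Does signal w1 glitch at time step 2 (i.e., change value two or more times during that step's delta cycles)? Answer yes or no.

t=0 Δ0: w1=0 w0=1 w2=1 w3=0 clk=0
  Δ1: clk:0→1
  Δ2: w2:1→0
  Δ3: w1:0→1, w0:1→0, w3:0→1
  Δ4: w0:0→1, w3:1→0
  Δ5: w3:0→1
  (5Δ to stable)
t=1 Δ0: w1=1 w0=1 w2=0 w3=1 clk=1
  Δ1: clk:1→0
  (1Δ to stable)
t=2 Δ0: w1=1 w0=1 w2=0 w3=1 clk=0
  Δ1: clk:0→1
  Δ2: w2:0→1
  Δ3: w1:1→0, w0:1→0, w3:1→0
  Δ4: w0:0→1, w3:0→1
  Δ5: w3:1→0
  (5Δ to stable)
t=3 Δ0: w1=0 w0=1 w2=1 w3=0 clk=1
  Δ1: clk:1→0
  (1Δ to stable)
t=4 Δ0: w1=0 w0=1 w2=1 w3=0 clk=0
  Δ1: clk:0→1
  Δ2: w2:1→0
  Δ3: w1:0→1, w0:1→0, w3:0→1
  Δ4: w0:0→1, w3:1→0
  Δ5: w3:0→1
  (5Δ to stable)

no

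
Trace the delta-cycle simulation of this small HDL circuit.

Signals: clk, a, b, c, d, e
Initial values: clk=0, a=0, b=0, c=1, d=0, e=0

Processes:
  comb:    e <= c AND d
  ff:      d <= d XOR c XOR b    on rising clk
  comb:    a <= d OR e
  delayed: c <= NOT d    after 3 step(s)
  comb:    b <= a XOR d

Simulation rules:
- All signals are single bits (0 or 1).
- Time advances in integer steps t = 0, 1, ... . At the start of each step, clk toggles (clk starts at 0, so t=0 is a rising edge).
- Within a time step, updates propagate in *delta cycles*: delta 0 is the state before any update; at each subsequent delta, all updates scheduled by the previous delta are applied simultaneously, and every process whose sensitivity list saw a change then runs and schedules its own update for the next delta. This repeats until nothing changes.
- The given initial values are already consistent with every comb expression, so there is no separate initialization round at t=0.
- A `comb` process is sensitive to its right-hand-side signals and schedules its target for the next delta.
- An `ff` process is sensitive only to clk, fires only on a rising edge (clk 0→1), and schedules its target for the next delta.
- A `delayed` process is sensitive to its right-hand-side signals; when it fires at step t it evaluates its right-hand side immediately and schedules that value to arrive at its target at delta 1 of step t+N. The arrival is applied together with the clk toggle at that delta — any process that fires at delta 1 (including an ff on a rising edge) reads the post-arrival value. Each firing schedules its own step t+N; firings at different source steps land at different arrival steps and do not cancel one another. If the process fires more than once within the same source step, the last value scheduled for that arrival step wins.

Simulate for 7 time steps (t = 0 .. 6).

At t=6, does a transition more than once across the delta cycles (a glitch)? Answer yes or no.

t=0 Δ0: d=0 clk=0 c=1 b=0 e=0 a=0
  Δ1: clk:0→1
  Δ2: d:0→1
  Δ3: b:0→1, e:0→1, a:0→1
  Δ4: b:1→0
  (4Δ to stable)
t=1 Δ0: d=1 clk=1 c=1 b=0 e=1 a=1
  Δ1: clk:1→0
  (1Δ to stable)
t=2 Δ0: d=1 clk=0 c=1 b=0 e=1 a=1
  Δ1: clk:0→1
  Δ2: d:1→0
  Δ3: b:0→1, e:1→0
  Δ4: a:1→0
  Δ5: b:1→0
  (5Δ to stable)
t=3 Δ0: d=0 clk=1 c=1 b=0 e=0 a=0
  Δ1: clk:1→0, c:1→0
  (1Δ to stable)
t=4 Δ0: d=0 clk=0 c=0 b=0 e=0 a=0
  Δ1: clk:0→1
  (1Δ to stable)
t=5 Δ0: d=0 clk=1 c=0 b=0 e=0 a=0
  Δ1: clk:1→0, c:0→1
  (1Δ to stable)
t=6 Δ0: d=0 clk=0 c=1 b=0 e=0 a=0
  Δ1: clk:0→1
  Δ2: d:0→1
  Δ3: b:0→1, e:0→1, a:0→1
  Δ4: b:1→0
  (4Δ to stable)

no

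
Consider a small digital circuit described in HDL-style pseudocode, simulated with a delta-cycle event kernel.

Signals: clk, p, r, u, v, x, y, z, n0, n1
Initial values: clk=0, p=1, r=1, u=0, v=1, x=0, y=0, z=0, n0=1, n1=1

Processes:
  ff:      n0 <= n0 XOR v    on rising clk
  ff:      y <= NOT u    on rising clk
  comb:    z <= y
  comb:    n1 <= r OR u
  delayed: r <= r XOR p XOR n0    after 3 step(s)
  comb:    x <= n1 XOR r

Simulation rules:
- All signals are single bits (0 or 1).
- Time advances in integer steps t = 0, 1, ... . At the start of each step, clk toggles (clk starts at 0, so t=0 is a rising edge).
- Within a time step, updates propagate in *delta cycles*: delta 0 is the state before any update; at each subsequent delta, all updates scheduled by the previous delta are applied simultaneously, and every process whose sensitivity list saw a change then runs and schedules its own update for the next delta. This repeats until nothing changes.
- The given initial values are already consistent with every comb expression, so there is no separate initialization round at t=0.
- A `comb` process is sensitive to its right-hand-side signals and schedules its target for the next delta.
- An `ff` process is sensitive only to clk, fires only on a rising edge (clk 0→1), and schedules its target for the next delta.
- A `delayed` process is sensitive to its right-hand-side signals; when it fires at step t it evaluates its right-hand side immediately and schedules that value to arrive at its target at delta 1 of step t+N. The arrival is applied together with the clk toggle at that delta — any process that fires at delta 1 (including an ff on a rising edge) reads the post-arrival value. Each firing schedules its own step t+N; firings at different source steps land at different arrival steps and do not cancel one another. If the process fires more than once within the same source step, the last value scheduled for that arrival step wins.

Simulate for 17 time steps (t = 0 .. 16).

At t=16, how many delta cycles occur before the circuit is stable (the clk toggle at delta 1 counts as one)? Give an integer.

t0.Δ0 n1=1 y=0 z=0 clk=0 v=1 u=0 p=1 n0=1 x=0 r=1
t0.Δ1 n1=1 y=0 z=0 clk=1 v=1 u=0 p=1 n0=1 x=0 r=1
t0.Δ2 n1=1 y=1 z=0 clk=1 v=1 u=0 p=1 n0=0 x=0 r=1
t0.Δ3 n1=1 y=1 z=1 clk=1 v=1 u=0 p=1 n0=0 x=0 r=1
t1.Δ0 n1=1 y=1 z=1 clk=1 v=1 u=0 p=1 n0=0 x=0 r=1
t1.Δ1 n1=1 y=1 z=1 clk=0 v=1 u=0 p=1 n0=0 x=0 r=1
t2.Δ0 n1=1 y=1 z=1 clk=0 v=1 u=0 p=1 n0=0 x=0 r=1
t2.Δ1 n1=1 y=1 z=1 clk=1 v=1 u=0 p=1 n0=0 x=0 r=1
t2.Δ2 n1=1 y=1 z=1 clk=1 v=1 u=0 p=1 n0=1 x=0 r=1
t3.Δ0 n1=1 y=1 z=1 clk=1 v=1 u=0 p=1 n0=1 x=0 r=1
t3.Δ1 n1=1 y=1 z=1 clk=0 v=1 u=0 p=1 n0=1 x=0 r=0
t3.Δ2 n1=0 y=1 z=1 clk=0 v=1 u=0 p=1 n0=1 x=1 r=0
t3.Δ3 n1=0 y=1 z=1 clk=0 v=1 u=0 p=1 n0=1 x=0 r=0
t4.Δ0 n1=0 y=1 z=1 clk=0 v=1 u=0 p=1 n0=1 x=0 r=0
t4.Δ1 n1=0 y=1 z=1 clk=1 v=1 u=0 p=1 n0=1 x=0 r=0
t4.Δ2 n1=0 y=1 z=1 clk=1 v=1 u=0 p=1 n0=0 x=0 r=0
t5.Δ0 n1=0 y=1 z=1 clk=1 v=1 u=0 p=1 n0=0 x=0 r=0
t5.Δ1 n1=0 y=1 z=1 clk=0 v=1 u=0 p=1 n0=0 x=0 r=1
t5.Δ2 n1=1 y=1 z=1 clk=0 v=1 u=0 p=1 n0=0 x=1 r=1
t5.Δ3 n1=1 y=1 z=1 clk=0 v=1 u=0 p=1 n0=0 x=0 r=1
t6.Δ0 n1=1 y=1 z=1 clk=0 v=1 u=0 p=1 n0=0 x=0 r=1
t6.Δ1 n1=1 y=1 z=1 clk=1 v=1 u=0 p=1 n0=0 x=0 r=0
t6.Δ2 n1=0 y=1 z=1 clk=1 v=1 u=0 p=1 n0=1 x=1 r=0
t6.Δ3 n1=0 y=1 z=1 clk=1 v=1 u=0 p=1 n0=1 x=0 r=0
t7.Δ0 n1=0 y=1 z=1 clk=1 v=1 u=0 p=1 n0=1 x=0 r=0
t7.Δ1 n1=0 y=1 z=1 clk=0 v=1 u=0 p=1 n0=1 x=0 r=1
t7.Δ2 n1=1 y=1 z=1 clk=0 v=1 u=0 p=1 n0=1 x=1 r=1
t7.Δ3 n1=1 y=1 z=1 clk=0 v=1 u=0 p=1 n0=1 x=0 r=1
t8.Δ0 n1=1 y=1 z=1 clk=0 v=1 u=0 p=1 n0=1 x=0 r=1
t8.Δ1 n1=1 y=1 z=1 clk=1 v=1 u=0 p=1 n0=1 x=0 r=0
t8.Δ2 n1=0 y=1 z=1 clk=1 v=1 u=0 p=1 n0=0 x=1 r=0
t8.Δ3 n1=0 y=1 z=1 clk=1 v=1 u=0 p=1 n0=0 x=0 r=0
t9.Δ0 n1=0 y=1 z=1 clk=1 v=1 u=0 p=1 n0=0 x=0 r=0
t9.Δ1 n1=0 y=1 z=1 clk=0 v=1 u=0 p=1 n0=0 x=0 r=0
t10.Δ0 n1=0 y=1 z=1 clk=0 v=1 u=0 p=1 n0=0 x=0 r=0
t10.Δ1 n1=0 y=1 z=1 clk=1 v=1 u=0 p=1 n0=0 x=0 r=1
t10.Δ2 n1=1 y=1 z=1 clk=1 v=1 u=0 p=1 n0=1 x=1 r=1
t10.Δ3 n1=1 y=1 z=1 clk=1 v=1 u=0 p=1 n0=1 x=0 r=1
t11.Δ0 n1=1 y=1 z=1 clk=1 v=1 u=0 p=1 n0=1 x=0 r=1
t11.Δ1 n1=1 y=1 z=1 clk=0 v=1 u=0 p=1 n0=1 x=0 r=1
t12.Δ0 n1=1 y=1 z=1 clk=0 v=1 u=0 p=1 n0=1 x=0 r=1
t12.Δ1 n1=1 y=1 z=1 clk=1 v=1 u=0 p=1 n0=1 x=0 r=1
t12.Δ2 n1=1 y=1 z=1 clk=1 v=1 u=0 p=1 n0=0 x=0 r=1
t13.Δ0 n1=1 y=1 z=1 clk=1 v=1 u=0 p=1 n0=0 x=0 r=1
t13.Δ1 n1=1 y=1 z=1 clk=0 v=1 u=0 p=1 n0=0 x=0 r=1
t14.Δ0 n1=1 y=1 z=1 clk=0 v=1 u=0 p=1 n0=0 x=0 r=1
t14.Δ1 n1=1 y=1 z=1 clk=1 v=1 u=0 p=1 n0=0 x=0 r=1
t14.Δ2 n1=1 y=1 z=1 clk=1 v=1 u=0 p=1 n0=1 x=0 r=1
t15.Δ0 n1=1 y=1 z=1 clk=1 v=1 u=0 p=1 n0=1 x=0 r=1
t15.Δ1 n1=1 y=1 z=1 clk=0 v=1 u=0 p=1 n0=1 x=0 r=0
t15.Δ2 n1=0 y=1 z=1 clk=0 v=1 u=0 p=1 n0=1 x=1 r=0
t15.Δ3 n1=0 y=1 z=1 clk=0 v=1 u=0 p=1 n0=1 x=0 r=0
t16.Δ0 n1=0 y=1 z=1 clk=0 v=1 u=0 p=1 n0=1 x=0 r=0
t16.Δ1 n1=0 y=1 z=1 clk=1 v=1 u=0 p=1 n0=1 x=0 r=0
t16.Δ2 n1=0 y=1 z=1 clk=1 v=1 u=0 p=1 n0=0 x=0 r=0

2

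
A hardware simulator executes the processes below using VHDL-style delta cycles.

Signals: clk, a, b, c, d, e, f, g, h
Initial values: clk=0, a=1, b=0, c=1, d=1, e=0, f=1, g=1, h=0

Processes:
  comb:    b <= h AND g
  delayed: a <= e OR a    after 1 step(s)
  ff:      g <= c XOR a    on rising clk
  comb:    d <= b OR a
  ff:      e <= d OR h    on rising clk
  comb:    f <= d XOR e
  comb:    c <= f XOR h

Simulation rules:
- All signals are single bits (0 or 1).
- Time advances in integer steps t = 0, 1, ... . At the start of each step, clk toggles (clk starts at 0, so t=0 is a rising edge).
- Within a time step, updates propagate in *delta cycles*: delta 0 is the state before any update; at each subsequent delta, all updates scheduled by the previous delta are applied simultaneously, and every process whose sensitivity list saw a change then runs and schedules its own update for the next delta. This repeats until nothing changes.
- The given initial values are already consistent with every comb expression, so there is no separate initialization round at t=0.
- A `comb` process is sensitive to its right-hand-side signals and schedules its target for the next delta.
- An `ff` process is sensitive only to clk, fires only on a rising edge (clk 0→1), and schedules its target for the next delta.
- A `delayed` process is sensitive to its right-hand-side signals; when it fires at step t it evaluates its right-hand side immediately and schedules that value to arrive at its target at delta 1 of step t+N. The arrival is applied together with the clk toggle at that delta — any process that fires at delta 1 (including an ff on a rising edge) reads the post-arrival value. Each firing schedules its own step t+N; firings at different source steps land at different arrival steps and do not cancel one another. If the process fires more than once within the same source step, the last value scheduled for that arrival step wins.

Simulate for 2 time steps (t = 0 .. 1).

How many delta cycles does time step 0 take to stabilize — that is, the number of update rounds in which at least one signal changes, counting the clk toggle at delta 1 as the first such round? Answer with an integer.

t0.Δ0 b=0 d=1 f=1 h=0 a=1 g=1 clk=0 c=1 e=0
t0.Δ1 b=0 d=1 f=1 h=0 a=1 g=1 clk=1 c=1 e=0
t0.Δ2 b=0 d=1 f=1 h=0 a=1 g=0 clk=1 c=1 e=1
t0.Δ3 b=0 d=1 f=0 h=0 a=1 g=0 clk=1 c=1 e=1
t0.Δ4 b=0 d=1 f=0 h=0 a=1 g=0 clk=1 c=0 e=1
t1.Δ0 b=0 d=1 f=0 h=0 a=1 g=0 clk=1 c=0 e=1
t1.Δ1 b=0 d=1 f=0 h=0 a=1 g=0 clk=0 c=0 e=1

4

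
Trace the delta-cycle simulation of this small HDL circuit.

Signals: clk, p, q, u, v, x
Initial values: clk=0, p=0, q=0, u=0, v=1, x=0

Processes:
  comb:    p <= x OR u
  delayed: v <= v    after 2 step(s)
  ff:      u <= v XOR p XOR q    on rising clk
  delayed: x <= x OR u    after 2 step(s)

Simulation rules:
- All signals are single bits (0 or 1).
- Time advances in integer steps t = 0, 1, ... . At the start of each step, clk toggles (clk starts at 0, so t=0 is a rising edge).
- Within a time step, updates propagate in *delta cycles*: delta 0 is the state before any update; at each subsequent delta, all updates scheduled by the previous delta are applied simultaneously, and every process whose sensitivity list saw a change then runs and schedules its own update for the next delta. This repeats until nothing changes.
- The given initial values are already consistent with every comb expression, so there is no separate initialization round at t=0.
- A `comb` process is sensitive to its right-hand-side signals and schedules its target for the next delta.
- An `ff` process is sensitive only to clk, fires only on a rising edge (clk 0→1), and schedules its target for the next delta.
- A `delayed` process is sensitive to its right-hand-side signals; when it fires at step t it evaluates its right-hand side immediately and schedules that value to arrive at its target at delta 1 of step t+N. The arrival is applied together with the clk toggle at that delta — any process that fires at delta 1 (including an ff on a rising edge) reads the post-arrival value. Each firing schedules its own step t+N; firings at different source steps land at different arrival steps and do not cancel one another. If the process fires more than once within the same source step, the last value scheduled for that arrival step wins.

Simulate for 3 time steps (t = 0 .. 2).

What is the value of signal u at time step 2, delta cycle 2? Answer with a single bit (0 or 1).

t0.Δ0 q=0 p=0 clk=0 v=1 u=0 x=0
t0.Δ1 q=0 p=0 clk=1 v=1 u=0 x=0
t0.Δ2 q=0 p=0 clk=1 v=1 u=1 x=0
t0.Δ3 q=0 p=1 clk=1 v=1 u=1 x=0
t1.Δ0 q=0 p=1 clk=1 v=1 u=1 x=0
t1.Δ1 q=0 p=1 clk=0 v=1 u=1 x=0
t2.Δ0 q=0 p=1 clk=0 v=1 u=1 x=0
t2.Δ1 q=0 p=1 clk=1 v=1 u=1 x=1
t2.Δ2 q=0 p=1 clk=1 v=1 u=0 x=1

0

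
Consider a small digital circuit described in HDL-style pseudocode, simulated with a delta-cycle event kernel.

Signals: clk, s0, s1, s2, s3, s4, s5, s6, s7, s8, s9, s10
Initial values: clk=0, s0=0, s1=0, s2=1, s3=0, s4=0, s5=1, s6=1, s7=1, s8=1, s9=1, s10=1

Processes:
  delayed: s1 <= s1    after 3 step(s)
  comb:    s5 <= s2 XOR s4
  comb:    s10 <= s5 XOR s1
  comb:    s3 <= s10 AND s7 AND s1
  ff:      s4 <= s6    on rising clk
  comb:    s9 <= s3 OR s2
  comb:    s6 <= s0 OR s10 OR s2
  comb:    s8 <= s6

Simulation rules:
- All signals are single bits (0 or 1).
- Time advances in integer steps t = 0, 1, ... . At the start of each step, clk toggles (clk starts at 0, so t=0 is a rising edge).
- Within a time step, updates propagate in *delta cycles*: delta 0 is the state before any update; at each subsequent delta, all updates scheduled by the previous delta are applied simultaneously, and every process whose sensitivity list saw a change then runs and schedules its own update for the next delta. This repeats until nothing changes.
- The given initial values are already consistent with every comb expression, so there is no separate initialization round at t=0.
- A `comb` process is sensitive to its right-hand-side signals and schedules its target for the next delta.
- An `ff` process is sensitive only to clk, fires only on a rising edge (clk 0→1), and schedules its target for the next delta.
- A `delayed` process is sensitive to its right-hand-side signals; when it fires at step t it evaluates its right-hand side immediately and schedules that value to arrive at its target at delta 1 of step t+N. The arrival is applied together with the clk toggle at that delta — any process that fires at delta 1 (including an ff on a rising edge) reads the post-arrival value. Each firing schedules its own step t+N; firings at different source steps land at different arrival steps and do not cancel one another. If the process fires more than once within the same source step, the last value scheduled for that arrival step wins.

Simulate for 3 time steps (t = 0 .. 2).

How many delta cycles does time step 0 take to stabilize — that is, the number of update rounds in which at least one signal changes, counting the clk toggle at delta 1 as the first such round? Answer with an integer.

t0.Δ0 s5=1 s3=0 s4=0 s10=1 s8=1 clk=0 s0=0 s6=1 s9=1 s1=0 s2=1 s7=1
t0.Δ1 s5=1 s3=0 s4=0 s10=1 s8=1 clk=1 s0=0 s6=1 s9=1 s1=0 s2=1 s7=1
t0.Δ2 s5=1 s3=0 s4=1 s10=1 s8=1 clk=1 s0=0 s6=1 s9=1 s1=0 s2=1 s7=1
t0.Δ3 s5=0 s3=0 s4=1 s10=1 s8=1 clk=1 s0=0 s6=1 s9=1 s1=0 s2=1 s7=1
t0.Δ4 s5=0 s3=0 s4=1 s10=0 s8=1 clk=1 s0=0 s6=1 s9=1 s1=0 s2=1 s7=1
t1.Δ0 s5=0 s3=0 s4=1 s10=0 s8=1 clk=1 s0=0 s6=1 s9=1 s1=0 s2=1 s7=1
t1.Δ1 s5=0 s3=0 s4=1 s10=0 s8=1 clk=0 s0=0 s6=1 s9=1 s1=0 s2=1 s7=1
t2.Δ0 s5=0 s3=0 s4=1 s10=0 s8=1 clk=0 s0=0 s6=1 s9=1 s1=0 s2=1 s7=1
t2.Δ1 s5=0 s3=0 s4=1 s10=0 s8=1 clk=1 s0=0 s6=1 s9=1 s1=0 s2=1 s7=1

4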